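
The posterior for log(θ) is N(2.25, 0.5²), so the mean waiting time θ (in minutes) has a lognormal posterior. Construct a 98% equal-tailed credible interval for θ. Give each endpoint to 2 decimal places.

[2.96, 30.36]

On the log scale the 98% interval is 2.25 ± 2.326 × 0.5 = [1.0868, 3.4132].
Exponentiate: [e^1.0868, e^3.4132] = [2.96, 30.36].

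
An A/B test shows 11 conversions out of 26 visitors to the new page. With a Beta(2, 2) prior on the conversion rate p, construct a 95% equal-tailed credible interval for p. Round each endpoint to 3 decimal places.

[0.264, 0.611]

Posterior: Beta(2+11, 2+15) = Beta(13, 17).
Equal-tailed 95% interval: the 0.025 and 0.975 quantiles of Beta(13, 17).
Posterior mean ≈ 0.433, SD ≈ 0.089; a Normal approximation gives roughly [0.259, 0.608].
Exact: F⁻¹(0.025) = 0.264; F⁻¹(0.975) = 0.611.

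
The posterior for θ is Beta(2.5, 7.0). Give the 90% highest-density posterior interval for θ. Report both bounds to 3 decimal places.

[0.045, 0.470]

The posterior is unimodal and skewed, so the HPD interval has equal density at both endpoints and is the shortest 90% interval.
Solving f(0.045) = f(0.470) with F(0.470) − F(0.045) = 0.90 gives [0.045, 0.470].
For comparison, the equal-tailed interval is [0.072, 0.514]; the HPD is narrower and shifted toward the mode.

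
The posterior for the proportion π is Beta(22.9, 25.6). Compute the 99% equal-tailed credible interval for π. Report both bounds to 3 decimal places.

Posterior: Beta(22.9, 25.6).
Equal-tailed 99% interval: the 0.005 and 0.995 quantiles of Beta(22.9, 25.6).
Posterior mean ≈ 0.472, SD ≈ 0.071; a Normal approximation gives roughly [0.289, 0.655].
Exact: F⁻¹(0.005) = 0.295; F⁻¹(0.995) = 0.654.

[0.295, 0.654]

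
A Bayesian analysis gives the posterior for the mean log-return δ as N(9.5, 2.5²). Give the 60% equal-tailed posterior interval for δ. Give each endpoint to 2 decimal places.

The posterior is symmetric, so the 60% equal-tailed interval is δ = 9.5 ± z·2.5 with z = 0.842.
Half-width: 0.842 × 2.5 = 2.10.
9.5 − 2.10 = 7.40; 9.5 + 2.10 = 11.60.

[7.40, 11.60]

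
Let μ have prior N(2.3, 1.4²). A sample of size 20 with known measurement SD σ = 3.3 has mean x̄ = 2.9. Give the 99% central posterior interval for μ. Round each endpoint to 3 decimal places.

[1.088, 4.451]

Posterior precision = 1/1.4² + 20/3.3² = 0.5102 + 1.8365 = 2.3468, so posterior SD = 0.6528.
Posterior mean = (2.3/1.4² + 20·2.9/3.3²) / 2.3468 = 2.7696.
Interval: 2.7696 ± 2.576 × 0.6528 → [1.088, 4.451].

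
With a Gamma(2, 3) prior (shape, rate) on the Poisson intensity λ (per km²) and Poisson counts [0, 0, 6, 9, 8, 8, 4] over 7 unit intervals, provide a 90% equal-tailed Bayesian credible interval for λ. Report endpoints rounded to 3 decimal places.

[2.759, 4.754]

Posterior: Gamma(2+35, 3+7) = Gamma(37, 10) (shape, rate).
Equal-tailed 90% interval: Gamma(37, 10) quantiles at 0.05 and 0.95.
Posterior mean ≈ 3.700, SD ≈ 0.608; a Normal approximation gives roughly [2.699, 4.701].
Exact: lower = 2.759; upper = 4.754.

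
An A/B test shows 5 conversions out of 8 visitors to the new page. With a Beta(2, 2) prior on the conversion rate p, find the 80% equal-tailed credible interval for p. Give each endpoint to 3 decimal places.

Posterior: Beta(2+5, 2+3) = Beta(7, 5).
Equal-tailed 80% interval: the 0.1 and 0.9 quantiles of Beta(7, 5).
Posterior mean ≈ 0.583, SD ≈ 0.137; a Normal approximation gives roughly [0.408, 0.759].
Exact: F⁻¹(0.1) = 0.401; F⁻¹(0.9) = 0.759.

[0.401, 0.759]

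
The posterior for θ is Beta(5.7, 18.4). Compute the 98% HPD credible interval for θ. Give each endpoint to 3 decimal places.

The posterior is unimodal and skewed, so the HPD interval has equal density at both endpoints and is the shortest 98% interval.
Solving f(0.065) = f(0.443) with F(0.443) − F(0.065) = 0.98 gives [0.065, 0.443].
For comparison, the equal-tailed interval is [0.076, 0.460]; the HPD is narrower and shifted toward the mode.

[0.065, 0.443]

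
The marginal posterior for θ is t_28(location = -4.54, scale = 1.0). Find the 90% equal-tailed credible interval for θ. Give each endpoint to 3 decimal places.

The t_28 distribution is symmetric; the 90% interval is -4.54 ± t·1.0 with t_{0.95,28} = 1.701.
Half-width: 1.701 × 1.0 = 1.701.
-4.54 − 1.701 = -6.241; -4.54 + 1.701 = -2.839.

[-6.241, -2.839]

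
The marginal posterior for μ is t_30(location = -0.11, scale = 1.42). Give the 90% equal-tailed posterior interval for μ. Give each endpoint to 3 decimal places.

The t_30 distribution is symmetric; the 90% interval is -0.11 ± t·1.42 with t_{0.95,30} = 1.697.
Half-width: 1.697 × 1.42 = 2.410.
-0.11 − 2.410 = -2.520; -0.11 + 2.410 = 2.300.

[-2.520, 2.300]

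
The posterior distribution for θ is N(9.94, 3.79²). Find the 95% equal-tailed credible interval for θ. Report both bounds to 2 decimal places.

The posterior is symmetric, so the 95% equal-tailed interval is θ = 9.94 ± z·3.79 with z = 1.960.
Half-width: 1.960 × 3.79 = 7.43.
9.94 − 7.43 = 2.51; 9.94 + 7.43 = 17.37.

[2.51, 17.37]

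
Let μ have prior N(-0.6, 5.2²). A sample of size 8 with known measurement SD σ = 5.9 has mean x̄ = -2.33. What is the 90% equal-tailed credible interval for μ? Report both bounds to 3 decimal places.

Posterior precision = 1/5.2² + 8/5.9² = 0.0370 + 0.2298 = 0.2668, so posterior SD = 1.9360.
Posterior mean = (-0.6/5.2² + 8·-2.33/5.9²) / 0.2668 = -2.0902.
Interval: -2.0902 ± 1.645 × 1.9360 → [-5.275, 1.094].

[-5.275, 1.094]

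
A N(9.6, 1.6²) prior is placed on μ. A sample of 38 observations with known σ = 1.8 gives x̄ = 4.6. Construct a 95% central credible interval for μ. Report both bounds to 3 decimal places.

[4.198, 5.324]

Posterior precision = 1/1.6² + 38/1.8² = 0.3906 + 11.7284 = 12.1190, so posterior SD = 0.2873.
Posterior mean = (9.6/1.6² + 38·4.6/1.8²) / 12.1190 = 4.7612.
Interval: 4.7612 ± 1.960 × 0.2873 → [4.198, 5.324].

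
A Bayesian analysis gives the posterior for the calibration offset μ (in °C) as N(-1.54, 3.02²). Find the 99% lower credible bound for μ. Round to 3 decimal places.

-8.566

Need L with P(μ ≥ L) = 0.99: L = -1.54 − z_{0.01}·3.02.
z = 2.326; L = -1.54 − 2.326 × 3.02 = -8.566.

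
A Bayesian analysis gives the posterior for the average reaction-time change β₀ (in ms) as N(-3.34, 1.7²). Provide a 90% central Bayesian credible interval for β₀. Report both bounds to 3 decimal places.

[-6.136, -0.544]

The posterior is symmetric, so the 90% equal-tailed interval is β₀ = -3.34 ± z·1.7 with z = 1.645.
Half-width: 1.645 × 1.7 = 2.796.
-3.34 − 2.796 = -6.136; -3.34 + 2.796 = -0.544.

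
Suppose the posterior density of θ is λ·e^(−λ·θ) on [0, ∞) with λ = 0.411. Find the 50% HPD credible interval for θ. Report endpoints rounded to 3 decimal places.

[0.000, 1.686]

The exponential density is strictly decreasing on [0, ∞), so the HPD interval is anchored at 0: [0, q] with P(θ ≤ q) = 0.50.
q = −ln(1 − 0.50) / 0.411 = 0.6931 / 0.411 = 1.686.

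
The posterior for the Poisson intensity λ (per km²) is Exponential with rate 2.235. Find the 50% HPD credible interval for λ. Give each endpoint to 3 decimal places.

[0.000, 0.310]

The exponential density is strictly decreasing on [0, ∞), so the HPD interval is anchored at 0: [0, q] with P(λ ≤ q) = 0.50.
q = −ln(1 − 0.50) / 2.235 = 0.6931 / 2.235 = 0.310.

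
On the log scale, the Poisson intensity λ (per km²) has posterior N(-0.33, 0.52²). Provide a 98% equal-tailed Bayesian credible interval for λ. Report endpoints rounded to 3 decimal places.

On the log scale the 98% interval is -0.33 ± 2.326 × 0.52 = [-1.5397, 0.8797].
Exponentiate: [e^-1.5397, e^0.8797] = [0.214, 2.410].

[0.214, 2.410]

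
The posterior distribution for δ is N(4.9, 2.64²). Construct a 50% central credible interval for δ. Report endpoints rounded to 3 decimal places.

The posterior is symmetric, so the 50% equal-tailed interval is δ = 4.9 ± z·2.64 with z = 0.674.
Half-width: 0.674 × 2.64 = 1.781.
4.9 − 1.781 = 3.119; 4.9 + 1.781 = 6.681.

[3.119, 6.681]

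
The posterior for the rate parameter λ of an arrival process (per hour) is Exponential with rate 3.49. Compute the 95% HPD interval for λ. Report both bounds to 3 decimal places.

[0.000, 0.858]

The exponential density is strictly decreasing on [0, ∞), so the HPD interval is anchored at 0: [0, q] with P(λ ≤ q) = 0.95.
q = −ln(1 − 0.95) / 3.49 = 2.9957 / 3.49 = 0.858.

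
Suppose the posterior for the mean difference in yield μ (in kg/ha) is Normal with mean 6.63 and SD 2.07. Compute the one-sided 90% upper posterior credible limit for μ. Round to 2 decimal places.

9.28

Need U with P(μ ≤ U) = 0.90: U = 6.63 + z_{0.1}·2.07.
z = 1.282; U = 6.63 + 1.282 × 2.07 = 9.28.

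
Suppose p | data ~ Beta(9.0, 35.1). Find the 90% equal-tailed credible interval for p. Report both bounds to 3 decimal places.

Posterior: Beta(9.0, 35.1).
Equal-tailed 90% interval: the 0.05 and 0.95 quantiles of Beta(9.0, 35.1).
Posterior mean ≈ 0.204, SD ≈ 0.060; a Normal approximation gives roughly [0.105, 0.303].
Exact: F⁻¹(0.05) = 0.113; F⁻¹(0.95) = 0.310.

[0.113, 0.310]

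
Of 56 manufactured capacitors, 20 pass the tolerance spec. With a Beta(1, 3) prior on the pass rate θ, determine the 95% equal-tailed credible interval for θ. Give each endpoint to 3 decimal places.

[0.236, 0.474]

Posterior: Beta(1+20, 3+36) = Beta(21, 39).
Equal-tailed 95% interval: the 0.025 and 0.975 quantiles of Beta(21, 39).
Posterior mean ≈ 0.350, SD ≈ 0.061; a Normal approximation gives roughly [0.230, 0.470].
Exact: F⁻¹(0.025) = 0.236; F⁻¹(0.975) = 0.474.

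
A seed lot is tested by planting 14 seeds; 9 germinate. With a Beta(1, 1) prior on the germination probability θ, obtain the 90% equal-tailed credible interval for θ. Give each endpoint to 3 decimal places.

Posterior: Beta(1+9, 1+5) = Beta(10, 6).
Equal-tailed 90% interval: the 0.05 and 0.95 quantiles of Beta(10, 6).
Posterior mean ≈ 0.625, SD ≈ 0.117; a Normal approximation gives roughly [0.432, 0.818].
Exact: F⁻¹(0.05) = 0.423; F⁻¹(0.95) = 0.809.

[0.423, 0.809]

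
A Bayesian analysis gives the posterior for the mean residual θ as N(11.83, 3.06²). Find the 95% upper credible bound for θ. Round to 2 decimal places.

Need U with P(θ ≤ U) = 0.95: U = 11.83 + z_{0.05}·3.06.
z = 1.645; U = 11.83 + 1.645 × 3.06 = 16.86.

16.86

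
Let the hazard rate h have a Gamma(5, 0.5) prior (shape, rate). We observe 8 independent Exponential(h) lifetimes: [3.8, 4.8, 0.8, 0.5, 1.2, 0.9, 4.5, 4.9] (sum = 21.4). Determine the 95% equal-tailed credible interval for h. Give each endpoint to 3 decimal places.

[0.316, 0.957]

Posterior: Gamma(5+8, 0.5+21.4) = Gamma(13, 21.9) (shape, rate).
Equal-tailed 95% interval: Gamma(13, 21.9) quantiles at 0.025 and 0.975.
Posterior mean ≈ 0.594, SD ≈ 0.165; a Normal approximation gives roughly [0.271, 0.916].
Exact: lower = 0.316; upper = 0.957.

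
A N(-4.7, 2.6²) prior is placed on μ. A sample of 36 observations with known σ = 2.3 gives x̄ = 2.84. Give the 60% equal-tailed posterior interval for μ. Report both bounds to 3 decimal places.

Posterior precision = 1/2.6² + 36/2.3² = 0.1479 + 6.8053 = 6.9532, so posterior SD = 0.3792.
Posterior mean = (-4.7/2.6² + 36·2.84/2.3²) / 6.9532 = 2.6796.
Interval: 2.6796 ± 0.842 × 0.3792 → [2.360, 2.999].

[2.360, 2.999]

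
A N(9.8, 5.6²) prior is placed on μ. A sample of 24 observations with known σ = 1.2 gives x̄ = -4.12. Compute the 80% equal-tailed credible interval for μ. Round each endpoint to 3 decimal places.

[-4.407, -3.780]

Posterior precision = 1/5.6² + 24/1.2² = 0.0319 + 16.6667 = 16.6986, so posterior SD = 0.2447.
Posterior mean = (9.8/5.6² + 24·-4.12/1.2²) / 16.6986 = -4.0934.
Interval: -4.0934 ± 1.282 × 0.2447 → [-4.407, -3.780].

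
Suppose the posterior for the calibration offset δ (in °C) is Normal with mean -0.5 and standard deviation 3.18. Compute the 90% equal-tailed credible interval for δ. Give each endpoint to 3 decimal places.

The posterior is symmetric, so the 90% equal-tailed interval is δ = -0.5 ± z·3.18 with z = 1.645.
Half-width: 1.645 × 3.18 = 5.231.
-0.5 − 5.231 = -5.731; -0.5 + 5.231 = 4.731.

[-5.731, 4.731]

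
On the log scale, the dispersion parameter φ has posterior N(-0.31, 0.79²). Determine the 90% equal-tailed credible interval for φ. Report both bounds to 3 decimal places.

On the log scale the 90% interval is -0.31 ± 1.645 × 0.79 = [-1.6094, 0.9894].
Exponentiate: [e^-1.6094, e^0.9894] = [0.200, 2.690].

[0.200, 2.690]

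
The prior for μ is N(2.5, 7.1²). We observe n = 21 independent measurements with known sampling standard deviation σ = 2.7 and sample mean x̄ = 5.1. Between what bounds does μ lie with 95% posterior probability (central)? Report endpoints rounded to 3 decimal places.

Posterior precision = 1/7.1² + 21/2.7² = 0.0198 + 2.8807 = 2.9005, so posterior SD = 0.5872.
Posterior mean = (2.5/7.1² + 21·5.1/2.7²) / 2.9005 = 5.0822.
Interval: 5.0822 ± 1.960 × 0.5872 → [3.931, 6.233].

[3.931, 6.233]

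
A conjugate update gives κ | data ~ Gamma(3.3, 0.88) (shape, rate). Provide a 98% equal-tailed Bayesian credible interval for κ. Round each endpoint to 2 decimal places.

Posterior: Gamma(shape 3.3, rate 0.88).
Equal-tailed 98% interval: Gamma(3.3, 0.88) quantiles at 0.01 and 0.99.
Posterior mean ≈ 3.75, SD ≈ 2.06; a Normal approximation gives roughly [-1.05, 8.55].
Exact: lower = 0.62; upper = 10.12.

[0.62, 10.12]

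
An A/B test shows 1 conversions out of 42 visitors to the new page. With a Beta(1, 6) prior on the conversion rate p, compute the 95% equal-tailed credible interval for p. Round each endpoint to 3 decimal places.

[0.005, 0.111]

Posterior: Beta(1+1, 6+41) = Beta(2, 47).
Equal-tailed 95% interval: the 0.025 and 0.975 quantiles of Beta(2, 47).
Posterior mean ≈ 0.041, SD ≈ 0.028; a Normal approximation gives roughly [-0.014, 0.096].
Exact: F⁻¹(0.025) = 0.005; F⁻¹(0.975) = 0.111.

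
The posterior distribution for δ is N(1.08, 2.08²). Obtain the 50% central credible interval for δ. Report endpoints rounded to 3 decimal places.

The posterior is symmetric, so the 50% equal-tailed interval is δ = 1.08 ± z·2.08 with z = 0.674.
Half-width: 0.674 × 2.08 = 1.403.
1.08 − 1.403 = -0.323; 1.08 + 1.403 = 2.483.

[-0.323, 2.483]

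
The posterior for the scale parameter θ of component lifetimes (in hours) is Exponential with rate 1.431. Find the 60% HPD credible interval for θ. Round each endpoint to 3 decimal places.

[0.000, 0.640]

The exponential density is strictly decreasing on [0, ∞), so the HPD interval is anchored at 0: [0, q] with P(θ ≤ q) = 0.60.
q = −ln(1 − 0.60) / 1.431 = 0.9163 / 1.431 = 0.640.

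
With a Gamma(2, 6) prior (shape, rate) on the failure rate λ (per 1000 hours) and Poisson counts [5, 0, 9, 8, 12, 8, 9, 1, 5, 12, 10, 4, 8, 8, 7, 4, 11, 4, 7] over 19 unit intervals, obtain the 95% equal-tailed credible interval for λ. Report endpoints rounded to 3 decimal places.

[4.491, 6.305]

Posterior: Gamma(2+132, 6+19) = Gamma(134, 25) (shape, rate).
Equal-tailed 95% interval: Gamma(134, 25) quantiles at 0.025 and 0.975.
Posterior mean ≈ 5.360, SD ≈ 0.463; a Normal approximation gives roughly [4.452, 6.268].
Exact: lower = 4.491; upper = 6.305.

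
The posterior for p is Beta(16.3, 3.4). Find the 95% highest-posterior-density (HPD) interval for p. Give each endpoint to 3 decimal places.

The posterior is unimodal and skewed, so the HPD interval has equal density at both endpoints and is the shortest 95% interval.
Solving f(0.664) = f(0.970) with F(0.970) − F(0.664) = 0.95 gives [0.664, 0.970].
For comparison, the equal-tailed interval is [0.637, 0.955]; the HPD is narrower and shifted toward the mode.

[0.664, 0.970]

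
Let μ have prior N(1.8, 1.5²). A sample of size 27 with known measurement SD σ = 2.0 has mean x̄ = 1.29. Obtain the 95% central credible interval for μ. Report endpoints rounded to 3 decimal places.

[0.591, 2.052]

Posterior precision = 1/1.5² + 27/2.0² = 0.4444 + 6.7500 = 7.1944, so posterior SD = 0.3728.
Posterior mean = (1.8/1.5² + 27·1.29/2.0²) / 7.1944 = 1.3215.
Interval: 1.3215 ± 1.960 × 0.3728 → [0.591, 2.052].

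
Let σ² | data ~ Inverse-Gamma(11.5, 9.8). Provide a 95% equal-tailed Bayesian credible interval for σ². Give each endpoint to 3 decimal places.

Inverse-Gamma(11.5, 9.8) quantiles: F⁻¹(0.025) and F⁻¹(0.975).
Equivalently, 1/σ² ~ Gamma(11.5, rate = 9.8); invert its 0.975 and 0.025 quantiles.
Posterior mean ≈ 0.933, SD ≈ 0.303; a Normal approximation gives roughly [0.340, 1.527].
Exact: lower = 0.515; upper = 1.677.

[0.515, 1.677]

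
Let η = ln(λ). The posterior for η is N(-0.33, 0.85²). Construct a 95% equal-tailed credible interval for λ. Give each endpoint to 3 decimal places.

[0.136, 3.804]

On the log scale the 95% interval is -0.33 ± 1.960 × 0.85 = [-1.9960, 1.3360].
Exponentiate: [e^-1.9960, e^1.3360] = [0.136, 3.804].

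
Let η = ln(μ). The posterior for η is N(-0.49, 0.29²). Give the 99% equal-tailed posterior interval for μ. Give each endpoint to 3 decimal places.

[0.290, 1.293]

On the log scale the 99% interval is -0.49 ± 2.576 × 0.29 = [-1.2370, 0.2570].
Exponentiate: [e^-1.2370, e^0.2570] = [0.290, 1.293].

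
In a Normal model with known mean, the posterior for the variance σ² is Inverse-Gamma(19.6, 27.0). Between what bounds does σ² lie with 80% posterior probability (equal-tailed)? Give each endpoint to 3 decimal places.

[1.061, 1.904]

Inverse-Gamma(19.6, 27.0) quantiles: F⁻¹(0.1) and F⁻¹(0.9).
Equivalently, 1/σ² ~ Gamma(19.6, rate = 27.0); invert its 0.9 and 0.1 quantiles.
Posterior mean ≈ 1.452, SD ≈ 0.346; a Normal approximation gives roughly [1.008, 1.895].
Exact: lower = 1.061; upper = 1.904.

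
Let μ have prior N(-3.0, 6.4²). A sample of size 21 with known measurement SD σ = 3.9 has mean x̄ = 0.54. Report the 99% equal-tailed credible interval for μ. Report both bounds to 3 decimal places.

Posterior precision = 1/6.4² + 21/3.9² = 0.0244 + 1.3807 = 1.4051, so posterior SD = 0.8436.
Posterior mean = (-3.0/6.4² + 21·0.54/3.9²) / 1.4051 = 0.4785.
Interval: 0.4785 ± 2.576 × 0.8436 → [-1.695, 2.652].

[-1.695, 2.652]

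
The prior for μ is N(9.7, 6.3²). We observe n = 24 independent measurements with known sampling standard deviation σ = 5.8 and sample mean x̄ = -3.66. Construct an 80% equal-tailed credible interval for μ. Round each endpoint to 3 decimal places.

[-4.695, -1.713]

Posterior precision = 1/6.3² + 24/5.8² = 0.0252 + 0.7134 = 0.7386, so posterior SD = 1.1636.
Posterior mean = (9.7/6.3² + 24·-3.66/5.8²) / 0.7386 = -3.2043.
Interval: -3.2043 ± 1.282 × 1.1636 → [-4.695, -1.713].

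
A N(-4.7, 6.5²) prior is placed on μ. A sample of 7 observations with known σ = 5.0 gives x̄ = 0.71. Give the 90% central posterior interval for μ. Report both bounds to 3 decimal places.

Posterior precision = 1/6.5² + 7/5.0² = 0.0237 + 0.2800 = 0.3037, so posterior SD = 1.8147.
Posterior mean = (-4.7/6.5² + 7·0.71/5.0²) / 0.3037 = 0.2883.
Interval: 0.2883 ± 1.645 × 1.8147 → [-2.697, 3.273].

[-2.697, 3.273]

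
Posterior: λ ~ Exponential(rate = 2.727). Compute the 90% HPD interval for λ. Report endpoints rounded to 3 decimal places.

[0.000, 0.844]

The exponential density is strictly decreasing on [0, ∞), so the HPD interval is anchored at 0: [0, q] with P(λ ≤ q) = 0.90.
q = −ln(1 − 0.90) / 2.727 = 2.3026 / 2.727 = 0.844.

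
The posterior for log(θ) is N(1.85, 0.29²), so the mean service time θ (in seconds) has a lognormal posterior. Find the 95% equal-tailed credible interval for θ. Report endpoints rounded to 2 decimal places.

On the log scale the 95% interval is 1.85 ± 1.960 × 0.29 = [1.2816, 2.4184].
Exponentiate: [e^1.2816, e^2.4184] = [3.60, 11.23].

[3.60, 11.23]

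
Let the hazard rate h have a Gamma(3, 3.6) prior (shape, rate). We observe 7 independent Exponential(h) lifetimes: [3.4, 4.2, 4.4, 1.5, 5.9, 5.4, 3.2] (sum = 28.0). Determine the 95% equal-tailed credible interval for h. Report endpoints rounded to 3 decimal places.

[0.152, 0.541]

Posterior: Gamma(3+7, 3.6+28.0) = Gamma(10, 31.6) (shape, rate).
Equal-tailed 95% interval: Gamma(10, 31.6) quantiles at 0.025 and 0.975.
Posterior mean ≈ 0.316, SD ≈ 0.100; a Normal approximation gives roughly [0.120, 0.513].
Exact: lower = 0.152; upper = 0.541.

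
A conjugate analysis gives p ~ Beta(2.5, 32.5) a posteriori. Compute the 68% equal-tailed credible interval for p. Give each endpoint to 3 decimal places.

[0.031, 0.112]

Posterior: Beta(2.5, 32.5).
Equal-tailed 68% interval: the 0.16 and 0.84 quantiles of Beta(2.5, 32.5).
Posterior mean ≈ 0.071, SD ≈ 0.043; a Normal approximation gives roughly [0.029, 0.114].
Exact: F⁻¹(0.16) = 0.031; F⁻¹(0.84) = 0.112.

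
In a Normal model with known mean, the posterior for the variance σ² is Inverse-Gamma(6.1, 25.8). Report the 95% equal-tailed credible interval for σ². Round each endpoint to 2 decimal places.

Inverse-Gamma(6.1, 25.8) quantiles: F⁻¹(0.025) and F⁻¹(0.975).
Equivalently, 1/σ² ~ Gamma(6.1, rate = 25.8); invert its 0.975 and 0.025 quantiles.
Posterior mean ≈ 5.06, SD ≈ 2.50; a Normal approximation gives roughly [0.16, 9.96].
Exact: lower = 2.18; upper = 11.41.

[2.18, 11.41]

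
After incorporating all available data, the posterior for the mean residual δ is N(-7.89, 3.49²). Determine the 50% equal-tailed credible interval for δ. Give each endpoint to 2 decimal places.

The posterior is symmetric, so the 50% equal-tailed interval is δ = -7.89 ± z·3.49 with z = 0.674.
Half-width: 0.674 × 3.49 = 2.35.
-7.89 − 2.35 = -10.24; -7.89 + 2.35 = -5.54.

[-10.24, -5.54]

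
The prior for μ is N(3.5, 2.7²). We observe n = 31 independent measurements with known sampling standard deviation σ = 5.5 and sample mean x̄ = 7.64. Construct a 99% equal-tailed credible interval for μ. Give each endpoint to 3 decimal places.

[4.762, 9.541]

Posterior precision = 1/2.7² + 31/5.5² = 0.1372 + 1.0248 = 1.1620, so posterior SD = 0.9277.
Posterior mean = (3.5/2.7² + 31·7.64/5.5²) / 1.1620 = 7.1513.
Interval: 7.1513 ± 2.576 × 0.9277 → [4.762, 9.541].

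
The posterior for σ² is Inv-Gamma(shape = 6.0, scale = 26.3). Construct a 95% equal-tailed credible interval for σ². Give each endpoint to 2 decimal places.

Inverse-Gamma(6.0, 26.3) quantiles: F⁻¹(0.025) and F⁻¹(0.975).
Equivalently, 1/σ² ~ Gamma(6.0, rate = 26.3); invert its 0.975 and 0.025 quantiles.
Posterior mean ≈ 5.26, SD ≈ 2.63; a Normal approximation gives roughly [0.11, 10.41].
Exact: lower = 2.25; upper = 11.94.

[2.25, 11.94]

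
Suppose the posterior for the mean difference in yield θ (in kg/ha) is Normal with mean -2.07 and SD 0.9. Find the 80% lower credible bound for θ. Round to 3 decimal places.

-2.827

Need L with P(θ ≥ L) = 0.80: L = -2.07 − z_{0.2}·0.9.
z = 0.842; L = -2.07 − 0.842 × 0.9 = -2.827.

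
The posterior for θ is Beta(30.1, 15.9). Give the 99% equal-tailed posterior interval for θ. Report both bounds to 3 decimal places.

Posterior: Beta(30.1, 15.9).
Equal-tailed 99% interval: the 0.005 and 0.995 quantiles of Beta(30.1, 15.9).
Posterior mean ≈ 0.654, SD ≈ 0.069; a Normal approximation gives roughly [0.476, 0.833].
Exact: F⁻¹(0.005) = 0.467; F⁻¹(0.995) = 0.817.

[0.467, 0.817]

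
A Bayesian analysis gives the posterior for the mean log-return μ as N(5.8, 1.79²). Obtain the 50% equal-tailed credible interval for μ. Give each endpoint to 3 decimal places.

[4.593, 7.007]

The posterior is symmetric, so the 50% equal-tailed interval is μ = 5.8 ± z·1.79 with z = 0.674.
Half-width: 0.674 × 1.79 = 1.207.
5.8 − 1.207 = 4.593; 5.8 + 1.207 = 7.007.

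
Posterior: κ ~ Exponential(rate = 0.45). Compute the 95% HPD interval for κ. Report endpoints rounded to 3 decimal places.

The exponential density is strictly decreasing on [0, ∞), so the HPD interval is anchored at 0: [0, q] with P(κ ≤ q) = 0.95.
q = −ln(1 − 0.95) / 0.45 = 2.9957 / 0.45 = 6.657.

[0.000, 6.657]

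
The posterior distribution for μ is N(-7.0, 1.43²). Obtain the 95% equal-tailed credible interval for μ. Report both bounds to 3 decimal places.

The posterior is symmetric, so the 95% equal-tailed interval is μ = -7.0 ± z·1.43 with z = 1.960.
Half-width: 1.960 × 1.43 = 2.803.
-7.0 − 2.803 = -9.803; -7.0 + 2.803 = -4.197.

[-9.803, -4.197]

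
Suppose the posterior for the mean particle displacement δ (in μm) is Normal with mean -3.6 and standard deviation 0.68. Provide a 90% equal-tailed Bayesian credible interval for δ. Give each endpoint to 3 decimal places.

The posterior is symmetric, so the 90% equal-tailed interval is δ = -3.6 ± z·0.68 with z = 1.645.
Half-width: 1.645 × 0.68 = 1.119.
-3.6 − 1.119 = -4.719; -3.6 + 1.119 = -2.481.

[-4.719, -2.481]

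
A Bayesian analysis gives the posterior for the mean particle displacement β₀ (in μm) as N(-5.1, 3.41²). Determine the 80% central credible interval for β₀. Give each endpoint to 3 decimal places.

The posterior is symmetric, so the 80% equal-tailed interval is β₀ = -5.1 ± z·3.41 with z = 1.282.
Half-width: 1.282 × 3.41 = 4.370.
-5.1 − 4.370 = -9.470; -5.1 + 4.370 = -0.730.

[-9.470, -0.730]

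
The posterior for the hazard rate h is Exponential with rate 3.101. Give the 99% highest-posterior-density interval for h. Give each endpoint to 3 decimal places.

The exponential density is strictly decreasing on [0, ∞), so the HPD interval is anchored at 0: [0, q] with P(h ≤ q) = 0.99.
q = −ln(1 − 0.99) / 3.101 = 4.6052 / 3.101 = 1.485.

[0.000, 1.485]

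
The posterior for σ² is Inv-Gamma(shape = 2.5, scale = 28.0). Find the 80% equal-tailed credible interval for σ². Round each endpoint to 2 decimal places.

Inverse-Gamma(2.5, 28.0) quantiles: F⁻¹(0.1) and F⁻¹(0.9).
Equivalently, 1/σ² ~ Gamma(2.5, rate = 28.0); invert its 0.9 and 0.1 quantiles.
Posterior mean ≈ 18.67, SD ≈ 26.40; a Normal approximation gives roughly [-15.16, 52.50].
Exact: lower = 6.06; upper = 34.78.

[6.06, 34.78]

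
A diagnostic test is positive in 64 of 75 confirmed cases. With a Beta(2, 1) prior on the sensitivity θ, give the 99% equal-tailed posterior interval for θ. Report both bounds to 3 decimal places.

[0.726, 0.933]

Posterior: Beta(2+64, 1+11) = Beta(66, 12).
Equal-tailed 99% interval: the 0.005 and 0.995 quantiles of Beta(66, 12).
Posterior mean ≈ 0.846, SD ≈ 0.041; a Normal approximation gives roughly [0.742, 0.951].
Exact: F⁻¹(0.005) = 0.726; F⁻¹(0.995) = 0.933.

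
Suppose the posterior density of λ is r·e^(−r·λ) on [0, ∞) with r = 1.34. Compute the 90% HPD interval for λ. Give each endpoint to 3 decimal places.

[0.000, 1.718]

The exponential density is strictly decreasing on [0, ∞), so the HPD interval is anchored at 0: [0, q] with P(λ ≤ q) = 0.90.
q = −ln(1 − 0.90) / 1.34 = 2.3026 / 1.34 = 1.718.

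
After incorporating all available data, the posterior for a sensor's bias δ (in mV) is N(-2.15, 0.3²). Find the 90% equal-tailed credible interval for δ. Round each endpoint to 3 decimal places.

The posterior is symmetric, so the 90% equal-tailed interval is δ = -2.15 ± z·0.3 with z = 1.645.
Half-width: 1.645 × 0.3 = 0.493.
-2.15 − 0.493 = -2.643; -2.15 + 0.493 = -1.657.

[-2.643, -1.657]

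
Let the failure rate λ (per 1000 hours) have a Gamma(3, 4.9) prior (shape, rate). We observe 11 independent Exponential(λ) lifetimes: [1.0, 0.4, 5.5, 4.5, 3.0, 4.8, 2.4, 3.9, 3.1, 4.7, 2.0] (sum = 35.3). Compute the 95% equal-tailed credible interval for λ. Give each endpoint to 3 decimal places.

Posterior: Gamma(3+11, 4.9+35.3) = Gamma(14, 40.2) (shape, rate).
Equal-tailed 95% interval: Gamma(14, 40.2) quantiles at 0.025 and 0.975.
Posterior mean ≈ 0.348, SD ≈ 0.093; a Normal approximation gives roughly [0.166, 0.531].
Exact: lower = 0.190; upper = 0.553.

[0.190, 0.553]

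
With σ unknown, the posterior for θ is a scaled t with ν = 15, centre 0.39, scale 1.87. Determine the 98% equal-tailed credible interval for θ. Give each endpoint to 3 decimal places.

[-4.477, 5.257]

The t_15 distribution is symmetric; the 98% interval is 0.39 ± t·1.87 with t_{0.99,15} = 2.602.
Half-width: 2.602 × 1.87 = 4.867.
0.39 − 4.867 = -4.477; 0.39 + 4.867 = 5.257.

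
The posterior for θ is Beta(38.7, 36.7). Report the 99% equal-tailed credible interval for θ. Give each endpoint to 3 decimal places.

Posterior: Beta(38.7, 36.7).
Equal-tailed 99% interval: the 0.005 and 0.995 quantiles of Beta(38.7, 36.7).
Posterior mean ≈ 0.513, SD ≈ 0.057; a Normal approximation gives roughly [0.366, 0.661].
Exact: F⁻¹(0.005) = 0.367; F⁻¹(0.995) = 0.658.

[0.367, 0.658]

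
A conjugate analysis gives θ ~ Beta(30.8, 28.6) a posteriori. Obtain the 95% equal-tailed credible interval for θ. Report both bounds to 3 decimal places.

Posterior: Beta(30.8, 28.6).
Equal-tailed 95% interval: the 0.025 and 0.975 quantiles of Beta(30.8, 28.6).
Posterior mean ≈ 0.519, SD ≈ 0.064; a Normal approximation gives roughly [0.393, 0.645].
Exact: F⁻¹(0.025) = 0.392; F⁻¹(0.975) = 0.643.

[0.392, 0.643]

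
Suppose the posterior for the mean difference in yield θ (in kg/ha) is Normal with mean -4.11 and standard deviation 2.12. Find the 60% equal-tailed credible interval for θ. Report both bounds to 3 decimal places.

[-5.894, -2.326]

The posterior is symmetric, so the 60% equal-tailed interval is θ = -4.11 ± z·2.12 with z = 0.842.
Half-width: 0.842 × 2.12 = 1.784.
-4.11 − 1.784 = -5.894; -4.11 + 1.784 = -2.326.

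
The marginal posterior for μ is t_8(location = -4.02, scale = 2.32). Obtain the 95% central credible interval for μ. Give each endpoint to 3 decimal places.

[-9.370, 1.330]

The t_8 distribution is symmetric; the 95% interval is -4.02 ± t·2.32 with t_{0.975,8} = 2.306.
Half-width: 2.306 × 2.32 = 5.350.
-4.02 − 5.350 = -9.370; -4.02 + 5.350 = 1.330.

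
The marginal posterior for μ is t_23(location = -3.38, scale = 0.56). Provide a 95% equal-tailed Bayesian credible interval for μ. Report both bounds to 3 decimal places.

[-4.538, -2.222]

The t_23 distribution is symmetric; the 95% interval is -3.38 ± t·0.56 with t_{0.975,23} = 2.069.
Half-width: 2.069 × 0.56 = 1.158.
-3.38 − 1.158 = -4.538; -3.38 + 1.158 = -2.222.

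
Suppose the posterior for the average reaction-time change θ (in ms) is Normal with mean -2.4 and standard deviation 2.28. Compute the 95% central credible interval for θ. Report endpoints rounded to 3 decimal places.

[-6.869, 2.069]

The posterior is symmetric, so the 95% equal-tailed interval is θ = -2.4 ± z·2.28 with z = 1.960.
Half-width: 1.960 × 2.28 = 4.469.
-2.4 − 4.469 = -6.869; -2.4 + 4.469 = 2.069.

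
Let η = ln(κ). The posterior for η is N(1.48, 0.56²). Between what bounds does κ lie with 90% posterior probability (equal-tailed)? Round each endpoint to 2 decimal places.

[1.75, 11.04]

On the log scale the 90% interval is 1.48 ± 1.645 × 0.56 = [0.5589, 2.4011].
Exponentiate: [e^0.5589, e^2.4011] = [1.75, 11.04].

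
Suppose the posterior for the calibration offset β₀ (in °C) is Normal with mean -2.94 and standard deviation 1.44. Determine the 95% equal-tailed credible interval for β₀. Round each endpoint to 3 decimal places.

[-5.762, -0.118]

The posterior is symmetric, so the 95% equal-tailed interval is β₀ = -2.94 ± z·1.44 with z = 1.960.
Half-width: 1.960 × 1.44 = 2.822.
-2.94 − 2.822 = -5.762; -2.94 + 2.822 = -0.118.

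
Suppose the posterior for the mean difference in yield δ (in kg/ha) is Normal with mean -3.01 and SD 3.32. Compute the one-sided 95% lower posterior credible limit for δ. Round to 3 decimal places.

Need L with P(δ ≥ L) = 0.95: L = -3.01 − z_{0.05}·3.32.
z = 1.645; L = -3.01 − 1.645 × 3.32 = -8.471.

-8.471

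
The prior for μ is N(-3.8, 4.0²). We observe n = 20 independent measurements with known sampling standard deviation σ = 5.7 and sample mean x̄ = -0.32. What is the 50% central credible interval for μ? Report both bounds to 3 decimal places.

Posterior precision = 1/4.0² + 20/5.7² = 0.0625 + 0.6156 = 0.6781, so posterior SD = 1.2144.
Posterior mean = (-3.8/4.0² + 20·-0.32/5.7²) / 0.6781 = -0.6408.
Interval: -0.6408 ± 0.674 × 1.2144 → [-1.460, 0.178].

[-1.460, 0.178]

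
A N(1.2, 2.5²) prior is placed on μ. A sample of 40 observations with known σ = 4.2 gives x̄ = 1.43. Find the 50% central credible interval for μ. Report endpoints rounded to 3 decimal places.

Posterior precision = 1/2.5² + 40/4.2² = 0.1600 + 2.2676 = 2.4276, so posterior SD = 0.6418.
Posterior mean = (1.2/2.5² + 40·1.43/4.2²) / 2.4276 = 1.4148.
Interval: 1.4148 ± 0.674 × 0.6418 → [0.982, 1.848].

[0.982, 1.848]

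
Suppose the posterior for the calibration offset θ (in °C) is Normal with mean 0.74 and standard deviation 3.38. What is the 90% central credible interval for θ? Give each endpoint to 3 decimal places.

[-4.820, 6.300]

The posterior is symmetric, so the 90% equal-tailed interval is θ = 0.74 ± z·3.38 with z = 1.645.
Half-width: 1.645 × 3.38 = 5.560.
0.74 − 5.560 = -4.820; 0.74 + 5.560 = 6.300.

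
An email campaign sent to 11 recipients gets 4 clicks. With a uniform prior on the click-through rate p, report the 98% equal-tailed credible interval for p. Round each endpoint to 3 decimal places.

Posterior: Beta(1+4, 1+7) = Beta(5, 8).
Equal-tailed 98% interval: the 0.01 and 0.99 quantiles of Beta(5, 8).
Posterior mean ≈ 0.385, SD ≈ 0.130; a Normal approximation gives roughly [0.082, 0.687].
Exact: F⁻¹(0.01) = 0.121; F⁻¹(0.99) = 0.698.

[0.121, 0.698]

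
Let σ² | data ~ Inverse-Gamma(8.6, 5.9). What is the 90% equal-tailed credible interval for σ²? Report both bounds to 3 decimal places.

[0.424, 1.339]

Inverse-Gamma(8.6, 5.9) quantiles: F⁻¹(0.05) and F⁻¹(0.95).
Equivalently, 1/σ² ~ Gamma(8.6, rate = 5.9); invert its 0.95 and 0.05 quantiles.
Posterior mean ≈ 0.776, SD ≈ 0.302; a Normal approximation gives roughly [0.279, 1.273].
Exact: lower = 0.424; upper = 1.339.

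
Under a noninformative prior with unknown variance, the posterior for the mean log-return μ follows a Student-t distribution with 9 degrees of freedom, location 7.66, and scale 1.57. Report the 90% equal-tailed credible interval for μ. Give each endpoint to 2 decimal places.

[4.78, 10.54]

The t_9 distribution is symmetric; the 90% interval is 7.66 ± t·1.57 with t_{0.95,9} = 1.833.
Half-width: 1.833 × 1.57 = 2.88.
7.66 − 2.88 = 4.78; 7.66 + 2.88 = 10.54.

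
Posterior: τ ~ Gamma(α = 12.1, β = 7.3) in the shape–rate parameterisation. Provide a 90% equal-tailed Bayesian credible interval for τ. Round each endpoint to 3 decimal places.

Posterior: Gamma(shape 12.1, rate 7.3).
Equal-tailed 90% interval: Gamma(12.1, 7.3) quantiles at 0.05 and 0.95.
Posterior mean ≈ 1.658, SD ≈ 0.477; a Normal approximation gives roughly [0.874, 2.441].
Exact: lower = 0.959; upper = 2.511.

[0.959, 2.511]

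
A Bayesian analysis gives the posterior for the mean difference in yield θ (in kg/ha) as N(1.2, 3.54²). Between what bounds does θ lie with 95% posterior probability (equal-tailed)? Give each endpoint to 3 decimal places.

[-5.738, 8.138]

The posterior is symmetric, so the 95% equal-tailed interval is θ = 1.2 ± z·3.54 with z = 1.960.
Half-width: 1.960 × 3.54 = 6.938.
1.2 − 6.938 = -5.738; 1.2 + 6.938 = 8.138.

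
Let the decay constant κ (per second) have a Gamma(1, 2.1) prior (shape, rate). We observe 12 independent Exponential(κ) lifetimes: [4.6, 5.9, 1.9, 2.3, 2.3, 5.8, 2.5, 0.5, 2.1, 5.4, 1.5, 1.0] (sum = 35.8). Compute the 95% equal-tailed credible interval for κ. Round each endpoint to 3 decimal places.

Posterior: Gamma(1+12, 2.1+35.8) = Gamma(13, 37.9) (shape, rate).
Equal-tailed 95% interval: Gamma(13, 37.9) quantiles at 0.025 and 0.975.
Posterior mean ≈ 0.343, SD ≈ 0.095; a Normal approximation gives roughly [0.157, 0.529].
Exact: lower = 0.183; upper = 0.553.

[0.183, 0.553]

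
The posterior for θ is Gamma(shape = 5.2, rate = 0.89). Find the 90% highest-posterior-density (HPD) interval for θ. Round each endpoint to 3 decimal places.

[1.831, 9.699]

The posterior is unimodal and skewed, so the HPD interval has equal density at both endpoints and is the shortest 90% interval.
Solving f(1.831) = f(9.699) with F(9.699) − F(1.831) = 0.90 gives [1.831, 9.699].
For comparison, the equal-tailed interval is [2.355, 10.594]; the HPD is narrower and shifted toward the mode.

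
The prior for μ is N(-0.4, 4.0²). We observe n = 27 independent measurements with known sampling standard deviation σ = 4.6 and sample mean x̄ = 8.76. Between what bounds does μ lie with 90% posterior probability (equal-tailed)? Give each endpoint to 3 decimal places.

Posterior precision = 1/4.0² + 27/4.6² = 0.0625 + 1.2760 = 1.3385, so posterior SD = 0.8644.
Posterior mean = (-0.4/4.0² + 27·8.76/4.6²) / 1.3385 = 8.3323.
Interval: 8.3323 ± 1.645 × 0.8644 → [6.911, 9.754].

[6.911, 9.754]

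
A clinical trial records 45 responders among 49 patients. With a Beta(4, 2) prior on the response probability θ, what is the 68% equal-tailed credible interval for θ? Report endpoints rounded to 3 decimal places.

Posterior: Beta(4+45, 2+4) = Beta(49, 6).
Equal-tailed 68% interval: the 0.16 and 0.84 quantiles of Beta(49, 6).
Posterior mean ≈ 0.891, SD ≈ 0.042; a Normal approximation gives roughly [0.849, 0.932].
Exact: F⁻¹(0.16) = 0.850; F⁻¹(0.84) = 0.932.

[0.850, 0.932]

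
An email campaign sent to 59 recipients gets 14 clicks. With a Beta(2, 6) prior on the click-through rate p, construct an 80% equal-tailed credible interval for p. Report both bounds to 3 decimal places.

[0.174, 0.307]

Posterior: Beta(2+14, 6+45) = Beta(16, 51).
Equal-tailed 80% interval: the 0.1 and 0.9 quantiles of Beta(16, 51).
Posterior mean ≈ 0.239, SD ≈ 0.052; a Normal approximation gives roughly [0.173, 0.305].
Exact: F⁻¹(0.1) = 0.174; F⁻¹(0.9) = 0.307.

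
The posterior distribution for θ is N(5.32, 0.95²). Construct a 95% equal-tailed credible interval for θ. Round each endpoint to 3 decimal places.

The posterior is symmetric, so the 95% equal-tailed interval is θ = 5.32 ± z·0.95 with z = 1.960.
Half-width: 1.960 × 0.95 = 1.862.
5.32 − 1.862 = 3.458; 5.32 + 1.862 = 7.182.

[3.458, 7.182]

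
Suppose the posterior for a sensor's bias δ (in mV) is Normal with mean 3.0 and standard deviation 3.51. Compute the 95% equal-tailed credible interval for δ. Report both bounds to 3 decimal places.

[-3.879, 9.879]

The posterior is symmetric, so the 95% equal-tailed interval is δ = 3.0 ± z·3.51 with z = 1.960.
Half-width: 1.960 × 3.51 = 6.879.
3.0 − 6.879 = -3.879; 3.0 + 6.879 = 9.879.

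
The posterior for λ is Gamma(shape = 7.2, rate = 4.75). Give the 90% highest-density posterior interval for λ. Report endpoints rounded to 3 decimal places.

The posterior is unimodal and skewed, so the HPD interval has equal density at both endpoints and is the shortest 90% interval.
Solving f(0.615) = f(2.384) with F(2.384) − F(0.615) = 0.90 gives [0.615, 2.384].
For comparison, the equal-tailed interval is [0.721, 2.548]; the HPD is narrower and shifted toward the mode.

[0.615, 2.384]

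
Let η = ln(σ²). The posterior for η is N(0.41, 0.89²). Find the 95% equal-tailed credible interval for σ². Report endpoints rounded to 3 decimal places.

On the log scale the 95% interval is 0.41 ± 1.960 × 0.89 = [-1.3344, 2.1544].
Exponentiate: [e^-1.3344, e^2.1544] = [0.263, 8.622].

[0.263, 8.622]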